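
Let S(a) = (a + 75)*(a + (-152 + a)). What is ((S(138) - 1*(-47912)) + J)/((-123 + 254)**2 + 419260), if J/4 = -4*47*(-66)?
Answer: 123956/436421 ≈ 0.28403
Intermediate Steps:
S(a) = (-152 + 2*a)*(75 + a) (S(a) = (75 + a)*(-152 + 2*a) = (-152 + 2*a)*(75 + a))
J = 49632 (J = 4*(-4*47*(-66)) = 4*(-188*(-66)) = 4*12408 = 49632)
((S(138) - 1*(-47912)) + J)/((-123 + 254)**2 + 419260) = (((-11400 - 2*138 + 2*138**2) - 1*(-47912)) + 49632)/((-123 + 254)**2 + 419260) = (((-11400 - 276 + 2*19044) + 47912) + 49632)/(131**2 + 419260) = (((-11400 - 276 + 38088) + 47912) + 49632)/(17161 + 419260) = ((26412 + 47912) + 49632)/436421 = (74324 + 49632)*(1/436421) = 123956*(1/436421) = 123956/436421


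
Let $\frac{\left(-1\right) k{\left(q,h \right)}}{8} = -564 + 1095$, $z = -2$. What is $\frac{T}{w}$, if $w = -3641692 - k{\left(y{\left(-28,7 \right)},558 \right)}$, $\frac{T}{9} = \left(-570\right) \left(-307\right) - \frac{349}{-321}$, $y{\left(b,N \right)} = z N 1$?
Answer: $- \frac{168516417}{389206508} \approx -0.43297$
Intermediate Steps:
$y{\left(b,N \right)} = - 2 N$ ($y{\left(b,N \right)} = - 2 N 1 = - 2 N$)
$k{\left(q,h \right)} = -4248$ ($k{\left(q,h \right)} = - 8 \left(-564 + 1095\right) = \left(-8\right) 531 = -4248$)
$T = \frac{168516417}{107}$ ($T = 9 \left(\left(-570\right) \left(-307\right) - \frac{349}{-321}\right) = 9 \left(174990 - - \frac{349}{321}\right) = 9 \left(174990 + \frac{349}{321}\right) = 9 \cdot \frac{56172139}{321} = \frac{168516417}{107} \approx 1.5749 \cdot 10^{6}$)
$w = -3637444$ ($w = -3641692 - -4248 = -3641692 + 4248 = -3637444$)
$\frac{T}{w} = \frac{168516417}{107 \left(-3637444\right)} = \frac{168516417}{107} \left(- \frac{1}{3637444}\right) = - \frac{168516417}{389206508}$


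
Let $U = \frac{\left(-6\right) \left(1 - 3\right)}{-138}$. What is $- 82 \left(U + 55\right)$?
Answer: $- \frac{103566}{23} \approx -4502.9$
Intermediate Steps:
$U = - \frac{2}{23}$ ($U = \left(-6\right) \left(-2\right) \left(- \frac{1}{138}\right) = 12 \left(- \frac{1}{138}\right) = - \frac{2}{23} \approx -0.086957$)
$- 82 \left(U + 55\right) = - 82 \left(- \frac{2}{23} + 55\right) = \left(-82\right) \frac{1263}{23} = - \frac{103566}{23}$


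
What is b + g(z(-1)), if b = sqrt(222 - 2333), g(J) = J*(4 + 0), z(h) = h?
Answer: -4 + I*sqrt(2111) ≈ -4.0 + 45.946*I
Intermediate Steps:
g(J) = 4*J (g(J) = J*4 = 4*J)
b = I*sqrt(2111) (b = sqrt(-2111) = I*sqrt(2111) ≈ 45.946*I)
b + g(z(-1)) = I*sqrt(2111) + 4*(-1) = I*sqrt(2111) - 4 = -4 + I*sqrt(2111)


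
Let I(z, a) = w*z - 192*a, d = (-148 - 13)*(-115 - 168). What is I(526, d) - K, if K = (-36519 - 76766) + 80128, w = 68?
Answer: -8679171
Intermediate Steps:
d = 45563 (d = -161*(-283) = 45563)
I(z, a) = -192*a + 68*z (I(z, a) = 68*z - 192*a = -192*a + 68*z)
K = -33157 (K = -113285 + 80128 = -33157)
I(526, d) - K = (-192*45563 + 68*526) - 1*(-33157) = (-8748096 + 35768) + 33157 = -8712328 + 33157 = -8679171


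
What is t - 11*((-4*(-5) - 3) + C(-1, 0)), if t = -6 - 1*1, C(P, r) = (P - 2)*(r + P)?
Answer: -227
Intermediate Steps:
C(P, r) = (-2 + P)*(P + r)
t = -7 (t = -6 - 1 = -7)
t - 11*((-4*(-5) - 3) + C(-1, 0)) = -7 - 11*((-4*(-5) - 3) + ((-1)² - 2*(-1) - 2*0 - 1*0)) = -7 - 11*((20 - 3) + (1 + 2 + 0 + 0)) = -7 - 11*(17 + 3) = -7 - 11*20 = -7 - 220 = -227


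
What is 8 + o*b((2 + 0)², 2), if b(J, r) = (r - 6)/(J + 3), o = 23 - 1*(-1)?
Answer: -40/7 ≈ -5.7143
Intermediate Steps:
o = 24 (o = 23 + 1 = 24)
b(J, r) = (-6 + r)/(3 + J)
8 + o*b((2 + 0)², 2) = 8 + 24*((-6 + 2)/(3 + (2 + 0)²)) = 8 + 24*(-4/(3 + 2²)) = 8 + 24*(-4/(3 + 4)) = 8 + 24*(-4/7) = 8 - 96/7 = -40/7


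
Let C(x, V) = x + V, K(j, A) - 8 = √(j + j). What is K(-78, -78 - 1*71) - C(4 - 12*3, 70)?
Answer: -30 + 2*I*√39 ≈ -30.0 + 12.49*I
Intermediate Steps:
K(j, A) = 8 + √2*√j (K(j, A) = 8 + √(j + j) = 8 + √(2*j) = 8 + √2*√j)
C(x, V) = V + x
K(-78, -78 - 1*71) - C(4 - 12*3, 70) = (8 + √2*√(-78)) - (70 + (4 - 12*3)) = (8 + √2*(I*√78)) - (70 + (4 - 3*12)) = (8 + 2*I*√39) - (70 + (4 - 36)) = (8 + 2*I*√39) - (70 - 32) = (8 + 2*I*√39) - 1*38 = (8 + 2*I*√39) - 38 = -30 + 2*I*√39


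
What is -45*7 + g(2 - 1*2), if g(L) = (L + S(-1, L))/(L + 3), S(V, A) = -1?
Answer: -946/3 ≈ -315.33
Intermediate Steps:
g(L) = (-1 + L)/(3 + L) (g(L) = (L - 1)/(L + 3) = (-1 + L)/(3 + L))
-45*7 + g(2 - 1*2) = -45*7 + (-1 + (2 - 1*2))/(3 + (2 - 1*2)) = -315 + (-1 + (2 - 2))/(3 + (2 - 2)) = -315 + (-1 + 0)/(3 + 0) = -315 - 1/3 = -315 + (⅓)*(-1) = -315 - ⅓ = -946/3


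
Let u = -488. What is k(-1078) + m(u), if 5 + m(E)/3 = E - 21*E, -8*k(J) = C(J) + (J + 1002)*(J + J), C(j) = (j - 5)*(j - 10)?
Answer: -138505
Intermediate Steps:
C(j) = (-10 + j)*(-5 + j) (C(j) = (-5 + j)*(-10 + j) = (-10 + j)*(-5 + j))
k(J) = -25/4 - J**2/8 + 15*J/8 - J*(1002 + J)/4 (k(J) = -((50 + J**2 - 15*J) + (J + 1002)*(J + J))/8 = -((50 + J**2 - 15*J) + (1002 + J)*(2*J))/8 = -((50 + J**2 - 15*J) + 2*J*(1002 + J))/8 = -(50 + J**2 - 15*J + 2*J*(1002 + J))/8 = -25/4 - J**2/8 + 15*J/8 - J*(1002 + J)/4)
m(E) = -15 - 60*E (m(E) = -15 + 3*(E - 21*E) = -15 + 3*(-20*E) = -15 - 60*E)
k(-1078) + m(u) = (-25/4 - 1989/8*(-1078) - 3/8*(-1078)**2) + (-15 - 60*(-488)) = (-25/4 + 1072071/4 - 3/8*1162084) + (-15 + 29280) = (-25/4 + 1072071/4 - 871563/2) + 29265 = -167770 + 29265 = -138505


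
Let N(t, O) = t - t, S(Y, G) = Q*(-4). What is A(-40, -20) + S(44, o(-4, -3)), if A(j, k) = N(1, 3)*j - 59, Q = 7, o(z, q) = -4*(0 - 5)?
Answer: -87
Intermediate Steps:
o(z, q) = 20 (o(z, q) = -4*(-5) = 20)
S(Y, G) = -28 (S(Y, G) = 7*(-4) = -28)
N(t, O) = 0
A(j, k) = -59 (A(j, k) = 0*j - 59 = 0 - 59 = -59)
A(-40, -20) + S(44, o(-4, -3)) = -59 - 28 = -87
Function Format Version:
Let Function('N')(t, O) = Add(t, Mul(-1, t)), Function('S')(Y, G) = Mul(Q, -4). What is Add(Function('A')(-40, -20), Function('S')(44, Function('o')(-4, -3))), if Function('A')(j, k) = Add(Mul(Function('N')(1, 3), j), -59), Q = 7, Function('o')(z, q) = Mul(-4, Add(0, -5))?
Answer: -87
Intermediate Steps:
Function('o')(z, q) = 20 (Function('o')(z, q) = Mul(-4, -5) = 20)
Function('S')(Y, G) = -28 (Function('S')(Y, G) = Mul(7, -4) = -28)
Function('N')(t, O) = 0
Function('A')(j, k) = -59 (Function('A')(j, k) = Add(Mul(0, j), -59) = Add(0, -59) = -59)
Add(Function('A')(-40, -20), Function('S')(44, Function('o')(-4, -3))) = Add(-59, -28) = -87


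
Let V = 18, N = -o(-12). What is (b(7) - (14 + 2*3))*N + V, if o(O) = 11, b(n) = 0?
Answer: 238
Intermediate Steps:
N = -11 (N = -1*11 = -11)
(b(7) - (14 + 2*3))*N + V = (0 - (14 + 2*3))*(-11) + 18 = (0 - (14 + 6))*(-11) + 18 = (0 - 1*20)*(-11) + 18 = (0 - 20)*(-11) + 18 = -20*(-11) + 18 = 220 + 18 = 238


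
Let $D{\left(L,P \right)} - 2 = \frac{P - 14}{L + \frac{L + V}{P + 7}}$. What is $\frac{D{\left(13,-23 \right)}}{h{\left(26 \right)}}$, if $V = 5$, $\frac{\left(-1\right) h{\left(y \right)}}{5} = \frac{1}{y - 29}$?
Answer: $- \frac{318}{475} \approx -0.66947$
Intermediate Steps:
$h{\left(y \right)} = - \frac{5}{-29 + y}$ ($h{\left(y \right)} = - \frac{5}{y - 29} = - \frac{5}{-29 + y}$)
$D{\left(L,P \right)} = 2 + \frac{-14 + P}{L + \frac{5 + L}{7 + P}}$ ($D{\left(L,P \right)} = 2 + \frac{P - 14}{L + \frac{L + 5}{P + 7}} = 2 + \frac{-14 + P}{L + \frac{5 + L}{7 + P}}$)
$\frac{D{\left(13,-23 \right)}}{h{\left(26 \right)}} = \frac{\frac{1}{5 + 8 \cdot 13 + 13 \left(-23\right)} \left(-88 + \left(-23\right)^{2} - -161 + 16 \cdot 13 + 2 \cdot 13 \left(-23\right)\right)}{\left(-5\right) \frac{1}{-29 + 26}} = \frac{\frac{1}{5 + 104 - 299} \left(-88 + 529 + 161 + 208 - 598\right)}{\left(-5\right) \frac{1}{-3}} = \frac{\frac{1}{-190} \cdot 212}{\left(-5\right) \left(- \frac{1}{3}\right)} = \frac{\left(- \frac{1}{190}\right) 212}{\frac{5}{3}} = \left(- \frac{106}{95}\right) \frac{3}{5} = - \frac{318}{475}$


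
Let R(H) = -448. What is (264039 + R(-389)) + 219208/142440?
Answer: 4693265156/17805 ≈ 2.6359e+5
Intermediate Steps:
(264039 + R(-389)) + 219208/142440 = (264039 - 448) + 219208/142440 = 263591 + 219208*(1/142440) = 263591 + 27401/17805 = 4693265156/17805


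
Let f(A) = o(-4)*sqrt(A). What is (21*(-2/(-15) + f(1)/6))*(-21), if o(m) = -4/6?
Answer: -49/5 ≈ -9.8000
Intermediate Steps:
o(m) = -2/3 (o(m) = -4*1/6 = -2/3)
f(A) = -2*sqrt(A)/3
(21*(-2/(-15) + f(1)/6))*(-21) = (21*(-2/(-15) - 2*sqrt(1)/3/6))*(-21) = (21*(-2*(-1/15) - 2/3*1*(1/6)))*(-21) = (21*(2/15 - 2/3*1/6))*(-21) = (21*(2/15 - 1/9))*(-21) = (21*(1/45))*(-21) = (7/15)*(-21) = -49/5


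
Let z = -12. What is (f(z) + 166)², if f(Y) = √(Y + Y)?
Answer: 27532 + 664*I*√6 ≈ 27532.0 + 1626.5*I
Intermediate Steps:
f(Y) = √2*√Y (f(Y) = √(2*Y) = √2*√Y)
(f(z) + 166)² = (√2*√(-12) + 166)² = (√2*(2*I*√3) + 166)² = (2*I*√6 + 166)² = (166 + 2*I*√6)²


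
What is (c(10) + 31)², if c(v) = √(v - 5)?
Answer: (31 + √5)² ≈ 1104.6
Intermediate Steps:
c(v) = √(-5 + v)
(c(10) + 31)² = (√(-5 + 10) + 31)² = (√5 + 31)² = (31 + √5)²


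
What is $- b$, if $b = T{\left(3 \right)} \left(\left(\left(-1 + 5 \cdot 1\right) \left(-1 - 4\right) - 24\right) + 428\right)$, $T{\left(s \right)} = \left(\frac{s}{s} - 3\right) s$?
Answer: $2304$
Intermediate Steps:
$T{\left(s \right)} = - 2 s$ ($T{\left(s \right)} = \left(1 - 3\right) s = - 2 s$)
$b = -2304$ ($b = \left(-2\right) 3 \left(\left(\left(-1 + 5 \cdot 1\right) \left(-1 - 4\right) - 24\right) + 428\right) = - 6 \left(\left(\left(-1 + 5\right) \left(-5\right) - 24\right) + 428\right) = - 6 \left(\left(4 \left(-5\right) - 24\right) + 428\right) = - 6 \left(\left(-20 - 24\right) + 428\right) = - 6 \left(-44 + 428\right) = \left(-6\right) 384 = -2304$)
$- b = \left(-1\right) \left(-2304\right) = 2304$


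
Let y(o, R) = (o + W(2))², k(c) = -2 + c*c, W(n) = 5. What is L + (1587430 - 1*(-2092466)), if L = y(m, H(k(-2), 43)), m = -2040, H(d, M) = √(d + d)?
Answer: 7821121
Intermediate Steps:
k(c) = -2 + c²
H(d, M) = √2*√d (H(d, M) = √(2*d) = √2*√d)
y(o, R) = (5 + o)² (y(o, R) = (o + 5)² = (5 + o)²)
L = 4141225 (L = (5 - 2040)² = (-2035)² = 4141225)
L + (1587430 - 1*(-2092466)) = 4141225 + (1587430 - 1*(-2092466)) = 4141225 + (1587430 + 2092466) = 4141225 + 3679896 = 7821121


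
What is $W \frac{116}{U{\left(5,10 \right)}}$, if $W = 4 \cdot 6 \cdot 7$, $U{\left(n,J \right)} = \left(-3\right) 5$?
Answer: $- \frac{6496}{5} \approx -1299.2$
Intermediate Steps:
$U{\left(n,J \right)} = -15$
$W = 168$ ($W = 24 \cdot 7 = 168$)
$W \frac{116}{U{\left(5,10 \right)}} = 168 \frac{116}{-15} = 168 \cdot 116 \left(- \frac{1}{15}\right) = 168 \left(- \frac{116}{15}\right) = - \frac{6496}{5}$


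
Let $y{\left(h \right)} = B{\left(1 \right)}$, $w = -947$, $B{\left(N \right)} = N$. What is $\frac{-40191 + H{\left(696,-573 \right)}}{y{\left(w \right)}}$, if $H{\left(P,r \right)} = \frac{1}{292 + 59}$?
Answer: $- \frac{14107040}{351} \approx -40191.0$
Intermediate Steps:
$H{\left(P,r \right)} = \frac{1}{351}$
$y{\left(h \right)} = 1$
$\frac{-40191 + H{\left(696,-573 \right)}}{y{\left(w \right)}} = \frac{-40191 + \frac{1}{351}}{1} = \left(- \frac{14107040}{351}\right) 1 = - \frac{14107040}{351}$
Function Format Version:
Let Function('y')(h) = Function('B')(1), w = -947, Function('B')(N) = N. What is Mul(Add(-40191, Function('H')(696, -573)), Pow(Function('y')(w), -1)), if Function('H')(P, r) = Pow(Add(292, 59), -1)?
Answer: Rational(-14107040, 351) ≈ -40191.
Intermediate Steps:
Function('H')(P, r) = Rational(1, 351) (Function('H')(P, r) = Pow(351, -1) = Rational(1, 351))
Function('y')(h) = 1
Mul(Add(-40191, Function('H')(696, -573)), Pow(Function('y')(w), -1)) = Mul(Add(-40191, Rational(1, 351)), Pow(1, -1)) = Mul(Rational(-14107040, 351), 1) = Rational(-14107040, 351)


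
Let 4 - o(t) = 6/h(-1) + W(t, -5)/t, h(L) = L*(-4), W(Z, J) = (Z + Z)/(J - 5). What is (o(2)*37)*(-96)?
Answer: -47952/5 ≈ -9590.4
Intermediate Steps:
W(Z, J) = 2*Z/(-5 + J) (W(Z, J) = (2*Z)/(-5 + J) = 2*Z/(-5 + J))
h(L) = -4*L
o(t) = 27/10 (o(t) = 4 - (6/((-4*(-1))) + (2*t/(-5 - 5))/t) = 4 - (6/4 + (2*t/(-10))/t) = 4 - (6*(¼) + (2*t*(-⅒))/t) = 4 - (3/2 + (-t/5)/t) = 4 - (3/2 - ⅕) = 4 - 1*13/10 = 4 - 13/10 = 27/10)
(o(2)*37)*(-96) = ((27/10)*37)*(-96) = (999/10)*(-96) = -47952/5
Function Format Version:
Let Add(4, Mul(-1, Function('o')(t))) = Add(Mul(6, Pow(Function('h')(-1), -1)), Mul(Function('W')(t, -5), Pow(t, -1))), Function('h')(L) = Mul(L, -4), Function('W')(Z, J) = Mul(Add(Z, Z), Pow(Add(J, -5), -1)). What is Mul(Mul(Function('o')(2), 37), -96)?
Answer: Rational(-47952, 5) ≈ -9590.4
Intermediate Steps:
Function('W')(Z, J) = Mul(2, Z, Pow(Add(-5, J), -1)) (Function('W')(Z, J) = Mul(Mul(2, Z), Pow(Add(-5, J), -1)) = Mul(2, Z, Pow(Add(-5, J), -1)))
Function('h')(L) = Mul(-4, L)
Function('o')(t) = Rational(27, 10) (Function('o')(t) = Add(4, Mul(-1, Add(Mul(6, Pow(Mul(-4, -1), -1)), Mul(Mul(2, t, Pow(Add(-5, -5), -1)), Pow(t, -1))))) = Add(4, Mul(-1, Add(Mul(6, Pow(4, -1)), Mul(Mul(2, t, Pow(-10, -1)), Pow(t, -1))))) = Add(4, Mul(-1, Add(Mul(6, Rational(1, 4)), Mul(Mul(2, t, Rational(-1, 10)), Pow(t, -1))))) = Add(4, Mul(-1, Add(Rational(3, 2), Mul(Mul(Rational(-1, 5), t), Pow(t, -1))))) = Add(4, Mul(-1, Add(Rational(3, 2), Rational(-1, 5)))) = Add(4, Mul(-1, Rational(13, 10))) = Add(4, Rational(-13, 10)) = Rational(27, 10))
Mul(Mul(Function('o')(2), 37), -96) = Mul(Mul(Rational(27, 10), 37), -96) = Mul(Rational(999, 10), -96) = Rational(-47952, 5)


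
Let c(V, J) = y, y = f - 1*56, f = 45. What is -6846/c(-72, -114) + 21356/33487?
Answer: 229486918/368357 ≈ 623.00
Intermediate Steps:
y = -11 (y = 45 - 1*56 = 45 - 56 = -11)
c(V, J) = -11
-6846/c(-72, -114) + 21356/33487 = -6846/(-11) + 21356/33487 = -6846*(-1/11) + 21356*(1/33487) = 6846/11 + 21356/33487 = 229486918/368357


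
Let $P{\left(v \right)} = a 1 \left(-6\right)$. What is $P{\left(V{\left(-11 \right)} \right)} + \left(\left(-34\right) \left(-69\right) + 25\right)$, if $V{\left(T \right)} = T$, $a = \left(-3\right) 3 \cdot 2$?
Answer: $2479$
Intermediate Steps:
$a = -18$ ($a = \left(-9\right) 2 = -18$)
$P{\left(v \right)} = 108$ ($P{\left(v \right)} = \left(-18\right) 1 \left(-6\right) = \left(-18\right) \left(-6\right) = 108$)
$P{\left(V{\left(-11 \right)} \right)} + \left(\left(-34\right) \left(-69\right) + 25\right) = 108 + \left(\left(-34\right) \left(-69\right) + 25\right) = 108 + \left(2346 + 25\right) = 108 + 2371 = 2479$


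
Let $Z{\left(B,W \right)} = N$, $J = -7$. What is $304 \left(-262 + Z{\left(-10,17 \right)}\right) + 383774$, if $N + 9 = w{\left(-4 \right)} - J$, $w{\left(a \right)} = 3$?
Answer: $304430$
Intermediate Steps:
$N = 1$ ($N = -9 + \left(3 - -7\right) = -9 + \left(3 + 7\right) = -9 + 10 = 1$)
$Z{\left(B,W \right)} = 1$
$304 \left(-262 + Z{\left(-10,17 \right)}\right) + 383774 = 304 \left(-262 + 1\right) + 383774 = 304 \left(-261\right) + 383774 = -79344 + 383774 = 304430$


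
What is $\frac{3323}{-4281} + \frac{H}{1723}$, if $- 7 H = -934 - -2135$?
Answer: $- \frac{45220184}{51633141} \approx -0.8758$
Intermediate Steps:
$H = - \frac{1201}{7}$ ($H = - \frac{-934 - -2135}{7} = - \frac{-934 + 2135}{7} = \left(- \frac{1}{7}\right) 1201 = - \frac{1201}{7} \approx -171.57$)
$\frac{3323}{-4281} + \frac{H}{1723} = \frac{3323}{-4281} - \frac{1201}{7 \cdot 1723} = 3323 \left(- \frac{1}{4281}\right) - \frac{1201}{12061} = - \frac{3323}{4281} - \frac{1201}{12061} = - \frac{45220184}{51633141}$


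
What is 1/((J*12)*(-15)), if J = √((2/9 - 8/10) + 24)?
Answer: -√5270/63240 ≈ -0.0011479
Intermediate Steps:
J = √5270/15 (J = √((2*(⅑) - 8*⅒) + 24) = √((2/9 - ⅘) + 24) = √(-26/45 + 24) = √(1054/45) = √5270/15 ≈ 4.8397)
1/((J*12)*(-15)) = 1/(((√5270/15)*12)*(-15)) = 1/((4*√5270/5)*(-15)) = 1/(-12*√5270) = -√5270/63240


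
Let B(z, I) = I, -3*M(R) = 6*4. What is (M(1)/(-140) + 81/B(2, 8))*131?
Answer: 373481/280 ≈ 1333.9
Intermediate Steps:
M(R) = -8 (M(R) = -2*4 = -1/3*24 = -8)
(M(1)/(-140) + 81/B(2, 8))*131 = (-8/(-140) + 81/8)*131 = (-8*(-1/140) + 81*(1/8))*131 = (2/35 + 81/8)*131 = (2851/280)*131 = 373481/280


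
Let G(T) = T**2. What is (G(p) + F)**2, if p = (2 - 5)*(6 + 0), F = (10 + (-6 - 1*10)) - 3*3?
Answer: 95481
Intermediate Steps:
F = -15 (F = (10 + (-6 - 10)) - 9 = (10 - 16) - 9 = -6 - 9 = -15)
p = -18 (p = -3*6 = -18)
(G(p) + F)**2 = ((-18)**2 - 15)**2 = (324 - 15)**2 = 309**2 = 95481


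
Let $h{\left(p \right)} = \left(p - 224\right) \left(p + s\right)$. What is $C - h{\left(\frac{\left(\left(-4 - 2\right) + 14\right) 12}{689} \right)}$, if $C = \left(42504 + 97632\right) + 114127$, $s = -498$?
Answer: $\frac{67795655383}{474721} \approx 1.4281 \cdot 10^{5}$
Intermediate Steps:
$h{\left(p \right)} = \left(-498 + p\right) \left(-224 + p\right)$ ($h{\left(p \right)} = \left(p - 224\right) \left(p - 498\right) = \left(-224 + p\right) \left(-498 + p\right) = \left(-498 + p\right) \left(-224 + p\right)$)
$C = 254263$ ($C = 140136 + 114127 = 254263$)
$C - h{\left(\frac{\left(\left(-4 - 2\right) + 14\right) 12}{689} \right)} = 254263 - \left(111552 + \left(\frac{\left(\left(-4 - 2\right) + 14\right) 12}{689}\right)^{2} - 722 \frac{\left(\left(-4 - 2\right) + 14\right) 12}{689}\right) = 254263 - \left(111552 + \left(\left(\left(-4 - 2\right) + 14\right) 12 \cdot \frac{1}{689}\right)^{2} - 722 \left(\left(-4 - 2\right) + 14\right) 12 \cdot \frac{1}{689}\right) = 254263 - \left(111552 + \left(\left(-6 + 14\right) 12 \cdot \frac{1}{689}\right)^{2} - 722 \left(-6 + 14\right) 12 \cdot \frac{1}{689}\right) = 254263 - \left(111552 + \left(8 \cdot 12 \cdot \frac{1}{689}\right)^{2} - 722 \cdot 8 \cdot 12 \cdot \frac{1}{689}\right) = 254263 - \left(111552 + \left(96 \cdot \frac{1}{689}\right)^{2} - 722 \cdot 96 \cdot \frac{1}{689}\right) = 254263 - \left(111552 + \left(\frac{96}{689}\right)^{2} - \frac{69312}{689}\right) = 254263 - \left(111552 + \frac{9216}{474721} - \frac{69312}{689}\right) = 254263 - \frac{52908330240}{474721} = \frac{67795655383}{474721}$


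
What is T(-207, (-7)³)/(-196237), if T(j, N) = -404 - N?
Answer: 1/3217 ≈ 0.00031085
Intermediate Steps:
T(-207, (-7)³)/(-196237) = (-404 - 1*(-7)³)/(-196237) = (-404 - 1*(-343))*(-1/196237) = (-404 + 343)*(-1/196237) = -61*(-1/196237) = 1/3217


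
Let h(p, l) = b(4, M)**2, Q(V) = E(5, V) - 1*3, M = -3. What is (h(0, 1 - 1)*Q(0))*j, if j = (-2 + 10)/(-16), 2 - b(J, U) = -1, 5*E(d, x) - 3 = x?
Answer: 54/5 ≈ 10.800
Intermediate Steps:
E(d, x) = 3/5 + x/5
b(J, U) = 3 (b(J, U) = 2 - 1*(-1) = 2 + 1 = 3)
Q(V) = -12/5 + V/5 (Q(V) = (3/5 + V/5) - 1*3 = (3/5 + V/5) - 3 = -12/5 + V/5)
h(p, l) = 9 (h(p, l) = 3**2 = 9)
j = -1/2 (j = 8*(-1/16) = -1/2 ≈ -0.50000)
(h(0, 1 - 1)*Q(0))*j = (9*(-12/5 + (1/5)*0))*(-1/2) = (9*(-12/5 + 0))*(-1/2) = (9*(-12/5))*(-1/2) = -108/5*(-1/2) = 54/5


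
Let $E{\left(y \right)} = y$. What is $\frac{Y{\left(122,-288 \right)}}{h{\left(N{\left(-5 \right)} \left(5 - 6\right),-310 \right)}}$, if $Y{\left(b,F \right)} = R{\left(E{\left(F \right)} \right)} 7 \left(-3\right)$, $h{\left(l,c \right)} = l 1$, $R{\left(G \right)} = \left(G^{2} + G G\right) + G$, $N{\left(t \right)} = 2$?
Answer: $1738800$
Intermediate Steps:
$R{\left(G \right)} = G + 2 G^{2}$ ($R{\left(G \right)} = \left(G^{2} + G^{2}\right) + G = 2 G^{2} + G = G + 2 G^{2}$)
$h{\left(l,c \right)} = l$
$Y{\left(b,F \right)} = - 21 F \left(1 + 2 F\right)$ ($Y{\left(b,F \right)} = F \left(1 + 2 F\right) 7 \left(-3\right) = 7 F \left(1 + 2 F\right) \left(-3\right) = - 21 F \left(1 + 2 F\right)$)
$\frac{Y{\left(122,-288 \right)}}{h{\left(N{\left(-5 \right)} \left(5 - 6\right),-310 \right)}} = \frac{\left(-21\right) \left(-288\right) \left(1 + 2 \left(-288\right)\right)}{2 \left(5 - 6\right)} = \frac{\left(-21\right) \left(-288\right) \left(1 - 576\right)}{2 \left(-1\right)} = \frac{\left(-21\right) \left(-288\right) \left(-575\right)}{-2} = \left(-3477600\right) \left(- \frac{1}{2}\right) = 1738800$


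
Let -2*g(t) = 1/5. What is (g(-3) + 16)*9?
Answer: 1431/10 ≈ 143.10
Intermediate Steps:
g(t) = -⅒ (g(t) = -½/5 = -½*⅕ = -⅒)
(g(-3) + 16)*9 = (-⅒ + 16)*9 = (159/10)*9 = 1431/10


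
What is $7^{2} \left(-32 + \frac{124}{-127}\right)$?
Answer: $- \frac{205212}{127} \approx -1615.8$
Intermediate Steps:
$7^{2} \left(-32 + \frac{124}{-127}\right) = 49 \left(-32 + 124 \left(- \frac{1}{127}\right)\right) = 49 \left(-32 - \frac{124}{127}\right) = 49 \left(- \frac{4188}{127}\right) = - \frac{205212}{127}$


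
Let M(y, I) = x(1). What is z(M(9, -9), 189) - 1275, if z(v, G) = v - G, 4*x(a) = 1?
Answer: -5855/4 ≈ -1463.8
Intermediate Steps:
x(a) = ¼ (x(a) = (¼)*1 = ¼)
M(y, I) = ¼
z(M(9, -9), 189) - 1275 = (¼ - 1*189) - 1275 = (¼ - 189) - 1275 = -755/4 - 1275 = -5855/4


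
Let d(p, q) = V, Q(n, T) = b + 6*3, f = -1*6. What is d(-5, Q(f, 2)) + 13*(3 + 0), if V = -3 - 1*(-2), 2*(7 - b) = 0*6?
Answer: 38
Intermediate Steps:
f = -6
b = 7 (b = 7 - 0*6 = 7 - 1/2*0 = 7 + 0 = 7)
V = -1 (V = -3 + 2 = -1)
Q(n, T) = 25 (Q(n, T) = 7 + 6*3 = 7 + 18 = 25)
d(p, q) = -1
d(-5, Q(f, 2)) + 13*(3 + 0) = -1 + 13*(3 + 0) = -1 + 13*3 = -1 + 39 = 38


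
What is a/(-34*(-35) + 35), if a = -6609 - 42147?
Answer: -48756/1225 ≈ -39.801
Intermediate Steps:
a = -48756
a/(-34*(-35) + 35) = -48756/(-34*(-35) + 35) = -48756/(1190 + 35) = -48756/1225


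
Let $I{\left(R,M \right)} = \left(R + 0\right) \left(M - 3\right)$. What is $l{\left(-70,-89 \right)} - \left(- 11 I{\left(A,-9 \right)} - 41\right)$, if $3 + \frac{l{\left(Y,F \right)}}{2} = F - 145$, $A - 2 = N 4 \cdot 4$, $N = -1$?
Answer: $1415$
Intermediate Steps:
$A = -14$ ($A = 2 + \left(-1\right) 4 \cdot 4 = 2 - 16 = -14$)
$I{\left(R,M \right)} = R \left(-3 + M\right)$
$l{\left(Y,F \right)} = -296 + 2 F$ ($l{\left(Y,F \right)} = -6 + 2 \left(F - 145\right) = -6 + 2 \left(-145 + F\right) = -6 + \left(-290 + 2 F\right) = -296 + 2 F$)
$l{\left(-70,-89 \right)} - \left(- 11 I{\left(A,-9 \right)} - 41\right) = \left(-296 + 2 \left(-89\right)\right) - \left(- 11 \left(- 14 \left(-3 - 9\right)\right) - 41\right) = \left(-296 - 178\right) - \left(- 11 \left(\left(-14\right) \left(-12\right)\right) - 41\right) = -474 - \left(\left(-11\right) 168 - 41\right) = -474 - \left(-1848 - 41\right) = -474 - -1889 = -474 + 1889 = 1415$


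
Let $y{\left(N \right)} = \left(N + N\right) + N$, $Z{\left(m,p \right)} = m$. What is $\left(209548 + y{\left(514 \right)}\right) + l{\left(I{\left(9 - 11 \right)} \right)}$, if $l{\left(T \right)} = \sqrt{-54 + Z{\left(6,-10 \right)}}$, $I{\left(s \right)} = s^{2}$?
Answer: $211090 + 4 i \sqrt{3} \approx 2.1109 \cdot 10^{5} + 6.9282 i$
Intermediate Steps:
$y{\left(N \right)} = 3 N$ ($y{\left(N \right)} = 2 N + N = 3 N$)
$l{\left(T \right)} = 4 i \sqrt{3}$ ($l{\left(T \right)} = \sqrt{-54 + 6} = \sqrt{-48} = 4 i \sqrt{3}$)
$\left(209548 + y{\left(514 \right)}\right) + l{\left(I{\left(9 - 11 \right)} \right)} = \left(209548 + 3 \cdot 514\right) + 4 i \sqrt{3} = \left(209548 + 1542\right) + 4 i \sqrt{3} = 211090 + 4 i \sqrt{3}$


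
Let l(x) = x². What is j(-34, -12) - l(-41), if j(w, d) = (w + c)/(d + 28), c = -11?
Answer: -26941/16 ≈ -1683.8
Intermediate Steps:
j(w, d) = (-11 + w)/(28 + d) (j(w, d) = (w - 11)/(d + 28) = (-11 + w)/(28 + d))
j(-34, -12) - l(-41) = (-11 - 34)/(28 - 12) - 1*(-41)² = -45/16 - 1*1681 = (1/16)*(-45) - 1681 = -45/16 - 1681 = -26941/16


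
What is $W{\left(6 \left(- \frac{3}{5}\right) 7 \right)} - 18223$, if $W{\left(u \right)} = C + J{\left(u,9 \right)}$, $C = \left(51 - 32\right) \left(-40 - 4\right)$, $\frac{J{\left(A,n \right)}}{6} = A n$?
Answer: $- \frac{102099}{5} \approx -20420.0$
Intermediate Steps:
$J{\left(A,n \right)} = 6 A n$
$C = -836$ ($C = 19 \left(-44\right) = -836$)
$W{\left(u \right)} = -836 + 54 u$ ($W{\left(u \right)} = -836 + 6 u 9 = -836 + 54 u$)
$W{\left(6 \left(- \frac{3}{5}\right) 7 \right)} - 18223 = \left(-836 + 54 \cdot 6 \left(- \frac{3}{5}\right) 7\right) - 18223 = \left(-836 + 54 \left(\left(- \frac{18}{5}\right) 7\right)\right) - 18223 = \left(-836 + 54 \left(- \frac{126}{5}\right)\right) - 18223 = \left(-836 - \frac{6804}{5}\right) - 18223 = - \frac{10984}{5} - 18223 = - \frac{102099}{5}$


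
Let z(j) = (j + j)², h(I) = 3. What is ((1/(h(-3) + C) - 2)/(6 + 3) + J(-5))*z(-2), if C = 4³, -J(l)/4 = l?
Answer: 190832/603 ≈ 316.47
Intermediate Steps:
J(l) = -4*l
z(j) = 4*j² (z(j) = (2*j)² = 4*j²)
C = 64
((1/(h(-3) + C) - 2)/(6 + 3) + J(-5))*z(-2) = ((1/(3 + 64) - 2)/(6 + 3) - 4*(-5))*(4*(-2)²) = ((1/67 - 2)/9 + 20)*(4*4) = ((1/67 - 2)*(⅑) + 20)*16 = (-133/67*⅑ + 20)*16 = (-133/603 + 20)*16 = (11927/603)*16 = 190832/603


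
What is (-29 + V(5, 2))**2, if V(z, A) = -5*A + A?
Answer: 1369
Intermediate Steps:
V(z, A) = -4*A
(-29 + V(5, 2))**2 = (-29 - 4*2)**2 = (-29 - 8)**2 = (-37)**2 = 1369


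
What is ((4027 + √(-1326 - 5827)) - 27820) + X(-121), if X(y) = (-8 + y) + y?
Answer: -24043 + I*√7153 ≈ -24043.0 + 84.575*I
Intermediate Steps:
X(y) = -8 + 2*y
((4027 + √(-1326 - 5827)) - 27820) + X(-121) = ((4027 + √(-1326 - 5827)) - 27820) + (-8 + 2*(-121)) = ((4027 + √(-7153)) - 27820) + (-8 - 242) = ((4027 + I*√7153) - 27820) - 250 = (-23793 + I*√7153) - 250 = -24043 + I*√7153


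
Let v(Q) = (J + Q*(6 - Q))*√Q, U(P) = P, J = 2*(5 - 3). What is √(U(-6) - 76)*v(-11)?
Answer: 183*√902 ≈ 5496.1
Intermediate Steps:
J = 4 (J = 2*2 = 4)
v(Q) = √Q*(4 + Q*(6 - Q)) (v(Q) = (4 + Q*(6 - Q))*√Q = √Q*(4 + Q*(6 - Q)))
√(U(-6) - 76)*v(-11) = √(-6 - 76)*(√(-11)*(4 - 1*(-11)² + 6*(-11))) = √(-82)*((I*√11)*(4 - 1*121 - 66)) = (I*√82)*((I*√11)*(4 - 121 - 66)) = (I*√82)*((I*√11)*(-183)) = (I*√82)*(-183*I*√11) = 183*√902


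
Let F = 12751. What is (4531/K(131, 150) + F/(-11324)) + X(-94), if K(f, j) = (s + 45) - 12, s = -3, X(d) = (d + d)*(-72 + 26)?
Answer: 1494412537/169860 ≈ 8797.9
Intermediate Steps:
X(d) = -92*d (X(d) = (2*d)*(-46) = -92*d)
K(f, j) = 30 (K(f, j) = (-3 + 45) - 12 = 42 - 12 = 30)
(4531/K(131, 150) + F/(-11324)) + X(-94) = (4531/30 + 12751/(-11324)) - 92*(-94) = (4531*(1/30) + 12751*(-1/11324)) + 8648 = (4531/30 - 12751/11324) + 8648 = 25463257/169860 + 8648 = 1494412537/169860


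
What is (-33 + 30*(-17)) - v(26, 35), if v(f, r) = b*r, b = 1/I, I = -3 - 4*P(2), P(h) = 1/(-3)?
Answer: -522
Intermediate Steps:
P(h) = -1/3
I = -5/3 (I = -3 - 4*(-1/3) = -3 + 4/3 = -5/3 ≈ -1.6667)
b = -3/5 (b = 1/(-5/3) = -3/5 ≈ -0.60000)
v(f, r) = -3*r/5
(-33 + 30*(-17)) - v(26, 35) = (-33 + 30*(-17)) - (-3)*35/5 = (-33 - 510) - 1*(-21) = -543 + 21 = -522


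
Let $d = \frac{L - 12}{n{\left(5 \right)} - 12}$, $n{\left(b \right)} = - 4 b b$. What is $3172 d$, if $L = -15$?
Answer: $\frac{21411}{28} \approx 764.68$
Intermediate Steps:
$n{\left(b \right)} = - 4 b^{2}$
$d = \frac{27}{112}$ ($d = \frac{-15 - 12}{- 4 \cdot 5^{2} - 12} = - \frac{27}{\left(-4\right) 25 - 12} = - \frac{27}{-100 - 12} = - \frac{27}{-112} = \left(-27\right) \left(- \frac{1}{112}\right) = \frac{27}{112} \approx 0.24107$)
$3172 d = 3172 \cdot \frac{27}{112} = \frac{21411}{28}$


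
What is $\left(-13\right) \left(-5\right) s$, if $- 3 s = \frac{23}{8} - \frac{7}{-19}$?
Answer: $- \frac{32045}{456} \approx -70.274$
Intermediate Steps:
$s = - \frac{493}{456}$ ($s = - \frac{\frac{23}{8} - \frac{7}{-19}}{3} = - \frac{23 \cdot \frac{1}{8} - - \frac{7}{19}}{3} = - \frac{\frac{23}{8} + \frac{7}{19}}{3} = \left(- \frac{1}{3}\right) \frac{493}{152} = - \frac{493}{456} \approx -1.0811$)
$\left(-13\right) \left(-5\right) s = \left(-13\right) \left(-5\right) \left(- \frac{493}{456}\right) = 65 \left(- \frac{493}{456}\right) = - \frac{32045}{456}$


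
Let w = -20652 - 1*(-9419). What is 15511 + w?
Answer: 4278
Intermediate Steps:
w = -11233 (w = -20652 + 9419 = -11233)
15511 + w = 15511 - 11233 = 4278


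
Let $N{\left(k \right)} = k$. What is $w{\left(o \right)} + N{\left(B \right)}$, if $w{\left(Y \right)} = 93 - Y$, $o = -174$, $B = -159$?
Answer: $108$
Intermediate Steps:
$w{\left(o \right)} + N{\left(B \right)} = \left(93 - -174\right) - 159 = \left(93 + 174\right) - 159 = 267 - 159 = 108$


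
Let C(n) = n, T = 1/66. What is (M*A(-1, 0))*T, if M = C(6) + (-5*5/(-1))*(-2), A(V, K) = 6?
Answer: -4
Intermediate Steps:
T = 1/66 ≈ 0.015152
M = -44 (M = 6 + (-5*5/(-1))*(-2) = 6 - 25*(-1)*(-2) = 6 + 25*(-2) = 6 - 50 = -44)
(M*A(-1, 0))*T = -44*6*(1/66) = -264*1/66 = -4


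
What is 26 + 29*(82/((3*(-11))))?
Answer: -1520/33 ≈ -46.061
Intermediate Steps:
26 + 29*(82/((3*(-11)))) = 26 + 29*(82/(-33)) = 26 + 29*(82*(-1/33)) = 26 + 29*(-82/33) = 26 - 2378/33 = -1520/33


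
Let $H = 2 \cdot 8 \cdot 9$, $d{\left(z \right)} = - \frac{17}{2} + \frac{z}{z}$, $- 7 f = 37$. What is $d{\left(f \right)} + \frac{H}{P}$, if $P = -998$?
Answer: $- \frac{7629}{998} \approx -7.6443$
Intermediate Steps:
$f = - \frac{37}{7}$ ($f = \left(- \frac{1}{7}\right) 37 = - \frac{37}{7} \approx -5.2857$)
$d{\left(z \right)} = - \frac{15}{2}$ ($d{\left(z \right)} = \left(-17\right) \frac{1}{2} + 1 = - \frac{17}{2} + 1 = - \frac{15}{2}$)
$H = 144$ ($H = 16 \cdot 9 = 144$)
$d{\left(f \right)} + \frac{H}{P} = - \frac{15}{2} + \frac{144}{-998} = - \frac{15}{2} + 144 \left(- \frac{1}{998}\right) = - \frac{15}{2} - \frac{72}{499} = - \frac{7629}{998}$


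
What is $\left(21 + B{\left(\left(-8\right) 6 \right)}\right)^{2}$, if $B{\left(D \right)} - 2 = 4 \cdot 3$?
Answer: $1225$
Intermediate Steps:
$B{\left(D \right)} = 14$ ($B{\left(D \right)} = 2 + 4 \cdot 3 = 2 + 12 = 14$)
$\left(21 + B{\left(\left(-8\right) 6 \right)}\right)^{2} = \left(21 + 14\right)^{2} = 35^{2} = 1225$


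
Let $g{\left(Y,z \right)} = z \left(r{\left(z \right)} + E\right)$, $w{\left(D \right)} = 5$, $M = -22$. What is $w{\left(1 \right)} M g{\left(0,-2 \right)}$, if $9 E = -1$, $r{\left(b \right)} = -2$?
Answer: $- \frac{4180}{9} \approx -464.44$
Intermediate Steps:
$E = - \frac{1}{9}$ ($E = \frac{1}{9} \left(-1\right) = - \frac{1}{9} \approx -0.11111$)
$g{\left(Y,z \right)} = - \frac{19 z}{9}$ ($g{\left(Y,z \right)} = z \left(-2 - \frac{1}{9}\right) = z \left(- \frac{19}{9}\right) = - \frac{19 z}{9}$)
$w{\left(1 \right)} M g{\left(0,-2 \right)} = 5 \left(-22\right) \left(\left(- \frac{19}{9}\right) \left(-2\right)\right) = \left(-110\right) \frac{38}{9} = - \frac{4180}{9}$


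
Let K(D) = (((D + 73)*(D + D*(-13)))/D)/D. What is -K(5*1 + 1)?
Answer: 158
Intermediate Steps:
K(D) = (-876 - 12*D)/D (K(D) = (((73 + D)*(D - 13*D))/D)/D = (((73 + D)*(-12*D))/D)/D = ((-12*D*(73 + D))/D)/D = (-876 - 12*D)/D)
-K(5*1 + 1) = -(-12 - 876/(5*1 + 1)) = -(-12 - 876/(5 + 1)) = -(-12 - 876/6) = -(-12 - 876*1/6) = -(-12 - 146) = -1*(-158) = 158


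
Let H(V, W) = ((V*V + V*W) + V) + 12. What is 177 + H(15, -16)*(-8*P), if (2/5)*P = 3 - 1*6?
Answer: 897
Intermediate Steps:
P = -15/2 (P = 5*(3 - 1*6)/2 = 5*(3 - 6)/2 = (5/2)*(-3) = -15/2 ≈ -7.5000)
H(V, W) = 12 + V + V² + V*W (H(V, W) = ((V² + V*W) + V) + 12 = (V + V² + V*W) + 12 = 12 + V + V² + V*W)
177 + H(15, -16)*(-8*P) = 177 + (12 + 15 + 15² + 15*(-16))*(-8*(-15/2)) = 177 + (12 + 15 + 225 - 240)*60 = 177 + 12*60 = 177 + 720 = 897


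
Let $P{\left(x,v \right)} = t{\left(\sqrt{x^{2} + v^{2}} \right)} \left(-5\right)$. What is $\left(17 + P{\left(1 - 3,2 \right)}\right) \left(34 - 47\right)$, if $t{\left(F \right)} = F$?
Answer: $-221 + 130 \sqrt{2} \approx -37.152$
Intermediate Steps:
$P{\left(x,v \right)} = - 5 \sqrt{v^{2} + x^{2}}$ ($P{\left(x,v \right)} = \sqrt{x^{2} + v^{2}} \left(-5\right) = \sqrt{v^{2} + x^{2}} \left(-5\right) = - 5 \sqrt{v^{2} + x^{2}}$)
$\left(17 + P{\left(1 - 3,2 \right)}\right) \left(34 - 47\right) = \left(17 - 5 \sqrt{2^{2} + \left(1 - 3\right)^{2}}\right) \left(34 - 47\right) = \left(17 - 5 \sqrt{4 + \left(-2\right)^{2}}\right) \left(34 - 47\right) = \left(17 - 5 \sqrt{4 + 4}\right) \left(-13\right) = \left(17 - 5 \sqrt{8}\right) \left(-13\right) = \left(17 - 5 \cdot 2 \sqrt{2}\right) \left(-13\right) = \left(17 - 10 \sqrt{2}\right) \left(-13\right) = -221 + 130 \sqrt{2}$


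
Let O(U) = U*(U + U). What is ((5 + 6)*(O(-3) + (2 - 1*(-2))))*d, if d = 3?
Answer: 726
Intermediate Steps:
O(U) = 2*U² (O(U) = U*(2*U) = 2*U²)
((5 + 6)*(O(-3) + (2 - 1*(-2))))*d = ((5 + 6)*(2*(-3)² + (2 - 1*(-2))))*3 = (11*(2*9 + (2 + 2)))*3 = (11*(18 + 4))*3 = (11*22)*3 = 242*3 = 726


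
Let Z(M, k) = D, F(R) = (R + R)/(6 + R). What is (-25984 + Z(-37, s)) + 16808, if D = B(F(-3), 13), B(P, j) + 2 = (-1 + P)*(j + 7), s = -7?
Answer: -9238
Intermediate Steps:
F(R) = 2*R/(6 + R) (F(R) = (2*R)/(6 + R) = 2*R/(6 + R))
B(P, j) = -2 + (-1 + P)*(7 + j) (B(P, j) = -2 + (-1 + P)*(j + 7) = -2 + (-1 + P)*(7 + j))
D = -62 (D = -9 - 1*13 + 7*(2*(-3)/(6 - 3)) + (2*(-3)/(6 - 3))*13 = -9 - 13 + 7*(2*(-3)/3) + (2*(-3)/3)*13 = -9 - 13 + 7*(2*(-3)*(⅓)) + (2*(-3)*(⅓))*13 = -9 - 13 + 7*(-2) - 2*13 = -9 - 13 - 14 - 26 = -62)
Z(M, k) = -62
(-25984 + Z(-37, s)) + 16808 = (-25984 - 62) + 16808 = -26046 + 16808 = -9238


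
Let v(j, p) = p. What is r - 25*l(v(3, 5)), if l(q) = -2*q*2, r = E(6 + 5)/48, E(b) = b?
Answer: 24011/48 ≈ 500.23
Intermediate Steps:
r = 11/48 (r = (6 + 5)/48 = 11*(1/48) = 11/48 ≈ 0.22917)
l(q) = -4*q
r - 25*l(v(3, 5)) = 11/48 - (-100)*5 = 11/48 - 25*(-20) = 11/48 + 500 = 24011/48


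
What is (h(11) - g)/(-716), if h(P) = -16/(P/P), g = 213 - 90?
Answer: 139/716 ≈ 0.19413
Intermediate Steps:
g = 123
h(P) = -16 (h(P) = -16/1 = -16*1 = -16)
(h(11) - g)/(-716) = (-16 - 1*123)/(-716) = (-16 - 123)*(-1/716) = -139*(-1/716) = 139/716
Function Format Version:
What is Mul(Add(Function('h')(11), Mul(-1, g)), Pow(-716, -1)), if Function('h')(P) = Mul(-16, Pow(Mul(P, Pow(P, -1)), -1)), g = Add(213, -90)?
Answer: Rational(139, 716) ≈ 0.19413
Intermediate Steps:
g = 123
Function('h')(P) = -16 (Function('h')(P) = Mul(-16, Pow(1, -1)) = Mul(-16, 1) = -16)
Mul(Add(Function('h')(11), Mul(-1, g)), Pow(-716, -1)) = Mul(Add(-16, Mul(-1, 123)), Pow(-716, -1)) = Mul(Add(-16, -123), Rational(-1, 716)) = Mul(-139, Rational(-1, 716)) = Rational(139, 716)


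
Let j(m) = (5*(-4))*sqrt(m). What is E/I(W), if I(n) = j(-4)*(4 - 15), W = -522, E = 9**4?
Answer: -6561*I/440 ≈ -14.911*I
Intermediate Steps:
E = 6561
j(m) = -20*sqrt(m)
I(n) = 440*I (I(n) = (-40*I)*(4 - 15) = -40*I*(-11) = 440*I)
E/I(W) = 6561/((440*I)) = 6561*(-I/440) = -6561*I/440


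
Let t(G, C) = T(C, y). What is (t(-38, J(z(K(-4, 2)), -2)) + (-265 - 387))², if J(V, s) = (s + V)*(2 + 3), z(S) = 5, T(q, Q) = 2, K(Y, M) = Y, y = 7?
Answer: 422500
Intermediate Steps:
J(V, s) = 5*V + 5*s (J(V, s) = (V + s)*5 = 5*V + 5*s)
t(G, C) = 2
(t(-38, J(z(K(-4, 2)), -2)) + (-265 - 387))² = (2 + (-265 - 387))² = (2 - 652)² = (-650)² = 422500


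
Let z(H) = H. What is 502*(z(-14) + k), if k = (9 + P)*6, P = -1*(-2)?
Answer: 26104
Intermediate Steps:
P = 2
k = 66 (k = (9 + 2)*6 = 11*6 = 66)
502*(z(-14) + k) = 502*(-14 + 66) = 502*52 = 26104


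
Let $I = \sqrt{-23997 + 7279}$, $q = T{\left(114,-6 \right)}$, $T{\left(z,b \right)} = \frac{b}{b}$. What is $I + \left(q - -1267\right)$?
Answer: $1268 + i \sqrt{16718} \approx 1268.0 + 129.3 i$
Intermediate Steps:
$T{\left(z,b \right)} = 1$
$q = 1$
$I = i \sqrt{16718}$ ($I = \sqrt{-16718} = i \sqrt{16718} \approx 129.3 i$)
$I + \left(q - -1267\right) = i \sqrt{16718} + \left(1 - -1267\right) = i \sqrt{16718} + \left(1 + 1267\right) = i \sqrt{16718} + 1268 = 1268 + i \sqrt{16718}$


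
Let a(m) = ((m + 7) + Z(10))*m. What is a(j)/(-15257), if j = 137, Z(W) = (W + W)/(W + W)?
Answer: -19865/15257 ≈ -1.3020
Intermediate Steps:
Z(W) = 1 (Z(W) = (2*W)/((2*W)) = (2*W)*(1/(2*W)) = 1)
a(m) = m*(8 + m) (a(m) = ((m + 7) + 1)*m = ((7 + m) + 1)*m = (8 + m)*m = m*(8 + m))
a(j)/(-15257) = (137*(8 + 137))/(-15257) = (137*145)*(-1/15257) = 19865*(-1/15257) = -19865/15257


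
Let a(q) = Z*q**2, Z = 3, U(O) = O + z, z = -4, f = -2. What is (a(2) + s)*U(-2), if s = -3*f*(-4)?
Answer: 72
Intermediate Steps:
U(O) = -4 + O (U(O) = O - 4 = -4 + O)
s = -24 (s = -3*(-2)*(-4) = 6*(-4) = -24)
a(q) = 3*q**2
(a(2) + s)*U(-2) = (3*2**2 - 24)*(-4 - 2) = (3*4 - 24)*(-6) = (12 - 24)*(-6) = -12*(-6) = 72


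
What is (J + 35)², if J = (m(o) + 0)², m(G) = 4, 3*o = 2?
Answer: 2601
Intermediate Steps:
o = ⅔ (o = (⅓)*2 = ⅔ ≈ 0.66667)
J = 16 (J = (4 + 0)² = 4² = 16)
(J + 35)² = (16 + 35)² = 51² = 2601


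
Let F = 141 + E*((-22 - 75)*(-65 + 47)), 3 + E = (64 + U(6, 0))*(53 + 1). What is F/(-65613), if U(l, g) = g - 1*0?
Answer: -2009693/21871 ≈ -91.888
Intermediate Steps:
U(l, g) = g (U(l, g) = g + 0 = g)
E = 3453 (E = -3 + (64 + 0)*(53 + 1) = -3 + 64*54 = -3 + 3456 = 3453)
F = 6029079 (F = 141 + 3453*((-22 - 75)*(-65 + 47)) = 141 + 3453*(-97*(-18)) = 141 + 3453*1746 = 141 + 6028938 = 6029079)
F/(-65613) = 6029079/(-65613) = 6029079*(-1/65613) = -2009693/21871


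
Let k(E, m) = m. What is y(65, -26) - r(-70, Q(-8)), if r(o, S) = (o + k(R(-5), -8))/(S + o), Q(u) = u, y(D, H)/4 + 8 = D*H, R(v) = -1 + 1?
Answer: -6793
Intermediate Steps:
R(v) = 0
y(D, H) = -32 + 4*D*H (y(D, H) = -32 + 4*(D*H) = -32 + 4*D*H)
r(o, S) = (-8 + o)/(S + o) (r(o, S) = (o - 8)/(S + o) = (-8 + o)/(S + o))
y(65, -26) - r(-70, Q(-8)) = (-32 + 4*65*(-26)) - (-8 - 70)/(-8 - 70) = (-32 - 6760) - (-78)/(-78) = -6792 - (-1)*(-78)/78 = -6792 - 1*1 = -6792 - 1 = -6793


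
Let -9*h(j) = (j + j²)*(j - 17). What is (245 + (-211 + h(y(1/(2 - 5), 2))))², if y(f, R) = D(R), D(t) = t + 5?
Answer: 749956/81 ≈ 9258.7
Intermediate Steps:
D(t) = 5 + t
y(f, R) = 5 + R
h(j) = -(-17 + j)*(j + j²)/9 (h(j) = -(j + j²)*(j - 17)/9 = -(j + j²)*(-17 + j)/9 = -(-17 + j)*(j + j²)/9)
(245 + (-211 + h(y(1/(2 - 5), 2))))² = (245 + (-211 + (5 + 2)*(17 - (5 + 2)² + 16*(5 + 2))/9))² = (245 + (-211 + (⅑)*7*(17 - 1*7² + 16*7)))² = (245 + (-211 + (⅑)*7*(17 - 1*49 + 112)))² = (245 + (-211 + (⅑)*7*(17 - 49 + 112)))² = (245 + (-211 + (⅑)*7*80))² = (245 + (-211 + 560/9))² = (245 - 1339/9)² = (866/9)² = 749956/81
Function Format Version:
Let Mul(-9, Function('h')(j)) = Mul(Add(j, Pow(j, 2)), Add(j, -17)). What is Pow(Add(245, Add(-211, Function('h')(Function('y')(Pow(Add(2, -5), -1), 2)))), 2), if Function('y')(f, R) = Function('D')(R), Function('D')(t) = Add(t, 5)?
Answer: Rational(749956, 81) ≈ 9258.7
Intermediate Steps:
Function('D')(t) = Add(5, t)
Function('y')(f, R) = Add(5, R)
Function('h')(j) = Mul(Rational(-1, 9), Add(-17, j), Add(j, Pow(j, 2))) (Function('h')(j) = Mul(Rational(-1, 9), Mul(Add(j, Pow(j, 2)), Add(j, -17))) = Mul(Rational(-1, 9), Mul(Add(j, Pow(j, 2)), Add(-17, j))) = Mul(Rational(-1, 9), Mul(Add(-17, j), Add(j, Pow(j, 2)))) = Mul(Rational(-1, 9), Add(-17, j), Add(j, Pow(j, 2))))
Pow(Add(245, Add(-211, Function('h')(Function('y')(Pow(Add(2, -5), -1), 2)))), 2) = Pow(Add(245, Add(-211, Mul(Rational(1, 9), Add(5, 2), Add(17, Mul(-1, Pow(Add(5, 2), 2)), Mul(16, Add(5, 2)))))), 2) = Pow(Add(245, Add(-211, Mul(Rational(1, 9), 7, Add(17, Mul(-1, Pow(7, 2)), Mul(16, 7))))), 2) = Pow(Add(245, Add(-211, Mul(Rational(1, 9), 7, Add(17, Mul(-1, 49), 112)))), 2) = Pow(Add(245, Add(-211, Mul(Rational(1, 9), 7, Add(17, -49, 112)))), 2) = Pow(Add(245, Add(-211, Mul(Rational(1, 9), 7, 80))), 2) = Pow(Add(245, Add(-211, Rational(560, 9))), 2) = Pow(Add(245, Rational(-1339, 9)), 2) = Pow(Rational(866, 9), 2) = Rational(749956, 81)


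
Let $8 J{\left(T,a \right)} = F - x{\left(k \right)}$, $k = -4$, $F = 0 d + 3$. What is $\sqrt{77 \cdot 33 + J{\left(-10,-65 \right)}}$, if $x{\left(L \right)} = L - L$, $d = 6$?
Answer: $\frac{9 \sqrt{502}}{4} \approx 50.412$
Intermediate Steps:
$F = 3$ ($F = 0 \cdot 6 + 3 = 0 + 3 = 3$)
$x{\left(L \right)} = 0$
$J{\left(T,a \right)} = \frac{3}{8}$ ($J{\left(T,a \right)} = \frac{3 - 0}{8} = \frac{3 + 0}{8} = \frac{1}{8} \cdot 3 = \frac{3}{8}$)
$\sqrt{77 \cdot 33 + J{\left(-10,-65 \right)}} = \sqrt{77 \cdot 33 + \frac{3}{8}} = \sqrt{2541 + \frac{3}{8}} = \sqrt{\frac{20331}{8}} = \frac{9 \sqrt{502}}{4}$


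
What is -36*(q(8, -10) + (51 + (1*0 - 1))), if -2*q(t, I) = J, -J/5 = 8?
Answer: -2520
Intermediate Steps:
J = -40 (J = -5*8 = -40)
q(t, I) = 20 (q(t, I) = -1/2*(-40) = 20)
-36*(q(8, -10) + (51 + (1*0 - 1))) = -36*(20 + (51 + (1*0 - 1))) = -36*(20 + (51 + (0 - 1))) = -36*(20 + (51 - 1)) = -36*(20 + 50) = -36*70 = -2520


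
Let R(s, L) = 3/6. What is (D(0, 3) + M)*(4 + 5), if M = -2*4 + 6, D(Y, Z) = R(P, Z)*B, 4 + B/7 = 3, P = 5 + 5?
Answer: -99/2 ≈ -49.500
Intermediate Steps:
P = 10
B = -7 (B = -28 + 7*3 = -28 + 21 = -7)
R(s, L) = 1/2 (R(s, L) = 3*(1/6) = 1/2)
D(Y, Z) = -7/2 (D(Y, Z) = (1/2)*(-7) = -7/2)
M = -2 (M = -8 + 6 = -2)
(D(0, 3) + M)*(4 + 5) = (-7/2 - 2)*(4 + 5) = -11/2*9 = -99/2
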